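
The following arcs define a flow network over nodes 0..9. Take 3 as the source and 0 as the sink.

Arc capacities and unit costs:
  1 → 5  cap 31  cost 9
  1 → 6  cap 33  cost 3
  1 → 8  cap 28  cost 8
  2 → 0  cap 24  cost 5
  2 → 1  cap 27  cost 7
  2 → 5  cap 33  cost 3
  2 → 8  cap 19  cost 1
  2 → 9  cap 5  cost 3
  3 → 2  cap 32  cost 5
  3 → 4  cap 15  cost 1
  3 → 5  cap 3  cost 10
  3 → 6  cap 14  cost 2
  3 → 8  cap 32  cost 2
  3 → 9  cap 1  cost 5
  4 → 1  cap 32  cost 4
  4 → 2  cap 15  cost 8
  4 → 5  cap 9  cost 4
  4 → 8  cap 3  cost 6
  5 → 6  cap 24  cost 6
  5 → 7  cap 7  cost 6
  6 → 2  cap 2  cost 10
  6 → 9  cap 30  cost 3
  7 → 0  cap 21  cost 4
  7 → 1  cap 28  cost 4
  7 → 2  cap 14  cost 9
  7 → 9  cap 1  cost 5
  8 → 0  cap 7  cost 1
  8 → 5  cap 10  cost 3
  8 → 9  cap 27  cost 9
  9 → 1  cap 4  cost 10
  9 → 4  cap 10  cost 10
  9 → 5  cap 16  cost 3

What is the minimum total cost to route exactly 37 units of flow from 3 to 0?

shortest-cost path #1: 3→8→0 push 7 @ unit cost 3 (adds 21)
shortest-cost path #2: 3→2→0 push 24 @ unit cost 10 (adds 240)
shortest-cost path #3: 3→4→5→7→0 push 6 @ unit cost 15 (adds 90)
total cost = 351

Minimum cost for 37 units: 351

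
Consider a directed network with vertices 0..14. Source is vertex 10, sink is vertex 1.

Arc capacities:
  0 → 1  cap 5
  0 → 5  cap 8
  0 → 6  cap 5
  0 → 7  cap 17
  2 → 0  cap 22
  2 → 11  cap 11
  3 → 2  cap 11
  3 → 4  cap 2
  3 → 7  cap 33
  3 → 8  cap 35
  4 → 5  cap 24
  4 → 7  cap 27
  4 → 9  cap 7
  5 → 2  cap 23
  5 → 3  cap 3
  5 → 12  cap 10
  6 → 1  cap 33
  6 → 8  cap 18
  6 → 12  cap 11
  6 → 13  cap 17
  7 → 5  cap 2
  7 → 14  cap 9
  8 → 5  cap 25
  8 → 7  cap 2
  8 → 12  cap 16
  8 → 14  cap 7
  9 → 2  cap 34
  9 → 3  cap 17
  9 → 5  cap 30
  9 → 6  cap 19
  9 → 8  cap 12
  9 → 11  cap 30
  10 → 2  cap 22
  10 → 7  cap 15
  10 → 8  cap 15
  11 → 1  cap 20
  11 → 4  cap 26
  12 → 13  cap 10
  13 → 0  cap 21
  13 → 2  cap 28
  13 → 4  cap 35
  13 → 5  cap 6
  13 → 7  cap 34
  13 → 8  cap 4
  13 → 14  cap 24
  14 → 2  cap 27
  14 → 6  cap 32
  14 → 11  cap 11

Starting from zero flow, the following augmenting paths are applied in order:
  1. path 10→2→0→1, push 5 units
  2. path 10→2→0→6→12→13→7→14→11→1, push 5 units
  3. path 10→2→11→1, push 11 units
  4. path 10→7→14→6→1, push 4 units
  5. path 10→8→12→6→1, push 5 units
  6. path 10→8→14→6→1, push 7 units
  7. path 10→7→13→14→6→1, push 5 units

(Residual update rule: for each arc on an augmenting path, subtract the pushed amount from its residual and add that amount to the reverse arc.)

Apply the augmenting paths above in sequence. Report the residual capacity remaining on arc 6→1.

Residual capacity of (6,1): 12

after path 1 (10→2→0→1, push 5): res(6,1)=33
after path 2 (10→2→0→6→12→13→7→14→11→1, push 5): res(6,1)=33
after path 3 (10→2→11→1, push 11): res(6,1)=33
after path 4 (10→7→14→6→1, push 4): res(6,1)=29
after path 5 (10→8→12→6→1, push 5): res(6,1)=24
after path 6 (10→8→14→6→1, push 7): res(6,1)=17
after path 7 (10→7→13→14→6→1, push 5): res(6,1)=12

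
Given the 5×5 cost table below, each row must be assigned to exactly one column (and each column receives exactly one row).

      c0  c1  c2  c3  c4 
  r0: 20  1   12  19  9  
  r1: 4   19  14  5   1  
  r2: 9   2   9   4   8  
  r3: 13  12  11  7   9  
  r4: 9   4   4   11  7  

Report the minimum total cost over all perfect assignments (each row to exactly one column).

Minimum assignment cost: 22

one of 2 optimal assignments: row0→col1 (cost 1), row1→col0 (cost 4), row2→col3 (cost 4), row3→col4 (cost 9), row4→col2 (cost 4)
total = 1 + 4 + 4 + 9 + 4 = 22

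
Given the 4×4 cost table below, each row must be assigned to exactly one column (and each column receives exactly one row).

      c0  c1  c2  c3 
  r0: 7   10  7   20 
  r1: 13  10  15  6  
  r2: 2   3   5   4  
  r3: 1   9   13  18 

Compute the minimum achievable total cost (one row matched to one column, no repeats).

optimal assignment: row0→col2 (cost 7), row1→col3 (cost 6), row2→col1 (cost 3), row3→col0 (cost 1)
total = 7 + 6 + 3 + 1 = 17

Minimum assignment cost: 17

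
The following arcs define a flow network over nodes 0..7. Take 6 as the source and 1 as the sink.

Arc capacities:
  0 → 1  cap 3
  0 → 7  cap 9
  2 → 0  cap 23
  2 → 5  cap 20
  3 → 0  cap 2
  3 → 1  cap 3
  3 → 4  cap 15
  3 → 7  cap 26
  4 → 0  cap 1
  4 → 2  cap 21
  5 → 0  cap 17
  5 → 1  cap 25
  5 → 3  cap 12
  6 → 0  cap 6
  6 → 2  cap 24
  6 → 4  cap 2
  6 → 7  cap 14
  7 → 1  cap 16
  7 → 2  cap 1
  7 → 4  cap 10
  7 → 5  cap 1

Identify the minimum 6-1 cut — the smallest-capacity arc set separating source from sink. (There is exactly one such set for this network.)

augment #1: 6→0→1 push 3
augment #2: 6→7→1 push 14
augment #3: 6→0→7→1 push 2
augment #4: 6→2→5→1 push 20
augment #5: 6→0→7→5→1 push 1
max flow = 40; residual-reachable set from 6 gives S-side
cut edges (S→T): {(0,1), (2,5), (7,1), (7,5)} total cap 40

Min-cut arcs: {(0,1), (2,5), (7,1), (7,5)} (total capacity 40)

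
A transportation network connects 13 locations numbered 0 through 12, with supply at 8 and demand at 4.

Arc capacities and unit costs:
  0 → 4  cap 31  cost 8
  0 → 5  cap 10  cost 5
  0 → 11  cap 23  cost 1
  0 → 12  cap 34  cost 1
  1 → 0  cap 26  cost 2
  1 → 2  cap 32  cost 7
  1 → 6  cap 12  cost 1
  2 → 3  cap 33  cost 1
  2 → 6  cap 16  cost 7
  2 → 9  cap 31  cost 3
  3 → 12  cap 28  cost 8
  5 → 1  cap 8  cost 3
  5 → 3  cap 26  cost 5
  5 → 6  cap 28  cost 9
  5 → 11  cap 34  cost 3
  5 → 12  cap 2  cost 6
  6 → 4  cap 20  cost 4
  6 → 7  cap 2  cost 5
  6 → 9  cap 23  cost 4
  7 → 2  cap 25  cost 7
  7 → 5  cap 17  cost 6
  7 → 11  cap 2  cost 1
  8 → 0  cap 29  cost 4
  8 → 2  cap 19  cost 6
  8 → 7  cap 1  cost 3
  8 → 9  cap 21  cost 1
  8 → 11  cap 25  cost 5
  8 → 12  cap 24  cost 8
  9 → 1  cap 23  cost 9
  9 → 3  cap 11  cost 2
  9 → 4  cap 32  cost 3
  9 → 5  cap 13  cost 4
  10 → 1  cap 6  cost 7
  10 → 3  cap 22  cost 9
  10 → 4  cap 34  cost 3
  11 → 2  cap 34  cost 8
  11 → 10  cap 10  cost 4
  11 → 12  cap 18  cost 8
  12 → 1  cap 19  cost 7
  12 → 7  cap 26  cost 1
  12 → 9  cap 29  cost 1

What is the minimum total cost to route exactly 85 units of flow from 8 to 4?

shortest-cost path #1: 8→9→4 push 21 @ unit cost 4 (adds 84)
shortest-cost path #2: 8→0→12→9→4 push 11 @ unit cost 9 (adds 99)
shortest-cost path #3: 8→7→11→10→4 push 1 @ unit cost 11 (adds 11)
shortest-cost path #4: 8→0→4 push 18 @ unit cost 12 (adds 216)
shortest-cost path #5: 8→11→10→4 push 9 @ unit cost 12 (adds 108)
shortest-cost path #6: 8→12→0→4 push 11 @ unit cost 15 (adds 165)
shortest-cost path #7: 8→2→6→4 push 14 @ unit cost 17 (adds 238)
total cost = 921

Minimum cost for 85 units: 921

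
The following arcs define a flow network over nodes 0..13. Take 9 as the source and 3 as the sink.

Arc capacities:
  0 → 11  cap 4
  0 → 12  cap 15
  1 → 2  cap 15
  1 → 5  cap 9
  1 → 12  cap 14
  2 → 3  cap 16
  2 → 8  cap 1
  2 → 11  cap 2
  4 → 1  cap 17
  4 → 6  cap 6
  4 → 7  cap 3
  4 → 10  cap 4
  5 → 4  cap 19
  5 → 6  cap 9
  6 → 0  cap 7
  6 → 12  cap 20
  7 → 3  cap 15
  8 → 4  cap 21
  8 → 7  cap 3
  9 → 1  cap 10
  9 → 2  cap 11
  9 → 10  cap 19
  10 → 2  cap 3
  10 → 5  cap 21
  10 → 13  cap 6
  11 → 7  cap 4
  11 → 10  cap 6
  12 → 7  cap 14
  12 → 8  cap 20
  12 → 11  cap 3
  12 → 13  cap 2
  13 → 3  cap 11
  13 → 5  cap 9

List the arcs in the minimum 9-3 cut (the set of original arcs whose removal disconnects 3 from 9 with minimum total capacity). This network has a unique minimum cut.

Min-cut arcs: {(2,3), (7,3), (10,13), (12,13)} (total capacity 39)

augment #1: 9→2→3 push 11
augment #2: 9→1→2→3 push 5
augment #3: 9→10→13→3 push 6
augment #4: 9→1→12→7→3 push 5
augment #5: 9→10→2→8→7→3 push 1
augment #6: 9→10→2→11→7→3 push 2
augment #7: 9→10→5→4→7→3 push 3
augment #8: 9→10→5→6→12→7→3 push 4
augment #9: 9→10→5→6→12→13→3 push 2
max flow = 39; residual-reachable set from 9 gives S-side
cut edges (S→T): {(2,3), (7,3), (10,13), (12,13)} total cap 39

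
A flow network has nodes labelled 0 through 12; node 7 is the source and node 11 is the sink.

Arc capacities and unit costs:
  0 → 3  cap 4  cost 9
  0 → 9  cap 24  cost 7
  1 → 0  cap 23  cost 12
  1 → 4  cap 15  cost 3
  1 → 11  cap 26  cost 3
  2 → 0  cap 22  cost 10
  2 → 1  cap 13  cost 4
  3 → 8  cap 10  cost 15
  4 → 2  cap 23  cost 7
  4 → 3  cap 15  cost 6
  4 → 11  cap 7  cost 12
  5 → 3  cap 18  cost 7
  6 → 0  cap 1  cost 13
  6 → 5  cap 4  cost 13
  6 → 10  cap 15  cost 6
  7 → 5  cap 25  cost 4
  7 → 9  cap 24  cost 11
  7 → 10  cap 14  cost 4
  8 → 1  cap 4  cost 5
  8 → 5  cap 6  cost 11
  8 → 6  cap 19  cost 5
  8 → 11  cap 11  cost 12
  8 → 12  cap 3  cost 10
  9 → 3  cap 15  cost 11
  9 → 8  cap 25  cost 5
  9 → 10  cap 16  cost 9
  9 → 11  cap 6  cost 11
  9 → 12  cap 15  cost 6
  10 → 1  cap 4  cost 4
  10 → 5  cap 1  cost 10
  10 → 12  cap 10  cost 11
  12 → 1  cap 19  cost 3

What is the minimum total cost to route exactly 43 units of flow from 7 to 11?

shortest-cost path #1: 7→10→1→11 push 4 @ unit cost 11 (adds 44)
shortest-cost path #2: 7→10→12→1→11 push 10 @ unit cost 21 (adds 210)
shortest-cost path #3: 7→9→11 push 6 @ unit cost 22 (adds 132)
shortest-cost path #4: 7→9→12→1→11 push 9 @ unit cost 23 (adds 207)
shortest-cost path #5: 7→9→8→1→11 push 3 @ unit cost 24 (adds 72)
shortest-cost path #6: 7→9→8→11 push 6 @ unit cost 28 (adds 168)
shortest-cost path #7: 7→5→3→8→11 push 5 @ unit cost 38 (adds 190)
total cost = 1023

Minimum cost for 43 units: 1023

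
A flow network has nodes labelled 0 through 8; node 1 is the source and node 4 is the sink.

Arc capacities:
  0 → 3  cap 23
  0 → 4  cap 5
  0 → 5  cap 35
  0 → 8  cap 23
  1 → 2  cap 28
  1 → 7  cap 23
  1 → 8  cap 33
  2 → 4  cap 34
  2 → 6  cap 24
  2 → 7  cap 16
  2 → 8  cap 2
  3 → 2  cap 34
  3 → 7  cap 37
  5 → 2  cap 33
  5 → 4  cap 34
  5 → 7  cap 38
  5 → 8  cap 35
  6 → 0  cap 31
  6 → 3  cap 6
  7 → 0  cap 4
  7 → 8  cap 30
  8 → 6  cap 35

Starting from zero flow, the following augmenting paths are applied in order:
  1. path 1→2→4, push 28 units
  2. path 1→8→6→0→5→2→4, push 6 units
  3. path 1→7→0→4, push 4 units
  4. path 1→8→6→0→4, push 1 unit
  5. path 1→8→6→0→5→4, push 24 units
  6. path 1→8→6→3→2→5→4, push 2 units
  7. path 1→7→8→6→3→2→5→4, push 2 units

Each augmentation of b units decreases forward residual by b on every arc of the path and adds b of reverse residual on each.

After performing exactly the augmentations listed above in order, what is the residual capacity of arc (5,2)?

after path 1 (1→2→4, push 28): res(5,2)=33
after path 2 (1→8→6→0→5→2→4, push 6): res(5,2)=27
after path 3 (1→7→0→4, push 4): res(5,2)=27
after path 4 (1→8→6→0→4, push 1): res(5,2)=27
after path 5 (1→8→6→0→5→4, push 24): res(5,2)=27
after path 6 (1→8→6→3→2→5→4, push 2): res(5,2)=29
after path 7 (1→7→8→6→3→2→5→4, push 2): res(5,2)=31

Residual capacity of (5,2): 31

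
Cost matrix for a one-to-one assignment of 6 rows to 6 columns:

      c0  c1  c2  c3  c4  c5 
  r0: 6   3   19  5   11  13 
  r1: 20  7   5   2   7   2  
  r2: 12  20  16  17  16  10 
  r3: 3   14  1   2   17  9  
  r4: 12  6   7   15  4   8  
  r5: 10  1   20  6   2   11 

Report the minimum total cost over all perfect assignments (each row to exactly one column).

optimal assignment: row0→col0 (cost 6), row1→col3 (cost 2), row2→col5 (cost 10), row3→col2 (cost 1), row4→col4 (cost 4), row5→col1 (cost 1)
total = 6 + 2 + 10 + 1 + 4 + 1 = 24

Minimum assignment cost: 24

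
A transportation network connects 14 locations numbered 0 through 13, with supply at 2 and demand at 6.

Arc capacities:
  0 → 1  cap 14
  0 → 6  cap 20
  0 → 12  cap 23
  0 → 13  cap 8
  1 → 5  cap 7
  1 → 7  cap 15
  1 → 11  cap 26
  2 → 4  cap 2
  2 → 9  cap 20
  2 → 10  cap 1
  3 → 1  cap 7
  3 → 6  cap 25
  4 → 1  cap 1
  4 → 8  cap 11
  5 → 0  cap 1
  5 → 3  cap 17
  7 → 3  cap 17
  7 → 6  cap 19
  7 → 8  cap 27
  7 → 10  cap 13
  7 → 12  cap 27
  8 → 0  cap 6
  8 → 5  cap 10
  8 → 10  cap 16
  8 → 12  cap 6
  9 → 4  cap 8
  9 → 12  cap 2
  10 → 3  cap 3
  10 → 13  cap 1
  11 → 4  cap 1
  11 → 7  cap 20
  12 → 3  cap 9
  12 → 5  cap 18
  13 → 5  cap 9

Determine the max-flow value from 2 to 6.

Maximum flow value: 13

augment #1: 2→10→3→6 bottleneck 1, total now 1
augment #2: 2→4→1→7→6 bottleneck 1, total now 2
augment #3: 2→4→8→0→6 bottleneck 1, total now 3
augment #4: 2→9→12→3→6 bottleneck 2, total now 5
augment #5: 2→9→4→8→0→6 bottleneck 5, total now 10
augment #6: 2→9→4→8→5→0→6 bottleneck 1, total now 11
augment #7: 2→9→4→8→5→3→6 bottleneck 2, total now 13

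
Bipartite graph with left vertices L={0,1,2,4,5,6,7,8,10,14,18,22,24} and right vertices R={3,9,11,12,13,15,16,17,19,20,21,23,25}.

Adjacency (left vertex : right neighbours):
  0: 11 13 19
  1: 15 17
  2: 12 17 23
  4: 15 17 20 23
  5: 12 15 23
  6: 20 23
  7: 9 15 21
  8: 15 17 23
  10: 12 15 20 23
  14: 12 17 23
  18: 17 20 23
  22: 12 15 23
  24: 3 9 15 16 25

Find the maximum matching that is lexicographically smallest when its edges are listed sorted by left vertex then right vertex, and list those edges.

|M| = 8 (so the lex-smallest maximum matching has 8 edges)
process left vertices in ascending order; for each, take the smallest-labelled available neighbour that still permits 8 edges overall, or leave it unmatched if none does
lex-smallest matching: {0-11, 1-15, 2-12, 4-17, 5-23, 6-20, 7-9, 24-3}

Lex-smallest maximum matching: {(0,11), (1,15), (2,12), (4,17), (5,23), (6,20), (7,9), (24,3)}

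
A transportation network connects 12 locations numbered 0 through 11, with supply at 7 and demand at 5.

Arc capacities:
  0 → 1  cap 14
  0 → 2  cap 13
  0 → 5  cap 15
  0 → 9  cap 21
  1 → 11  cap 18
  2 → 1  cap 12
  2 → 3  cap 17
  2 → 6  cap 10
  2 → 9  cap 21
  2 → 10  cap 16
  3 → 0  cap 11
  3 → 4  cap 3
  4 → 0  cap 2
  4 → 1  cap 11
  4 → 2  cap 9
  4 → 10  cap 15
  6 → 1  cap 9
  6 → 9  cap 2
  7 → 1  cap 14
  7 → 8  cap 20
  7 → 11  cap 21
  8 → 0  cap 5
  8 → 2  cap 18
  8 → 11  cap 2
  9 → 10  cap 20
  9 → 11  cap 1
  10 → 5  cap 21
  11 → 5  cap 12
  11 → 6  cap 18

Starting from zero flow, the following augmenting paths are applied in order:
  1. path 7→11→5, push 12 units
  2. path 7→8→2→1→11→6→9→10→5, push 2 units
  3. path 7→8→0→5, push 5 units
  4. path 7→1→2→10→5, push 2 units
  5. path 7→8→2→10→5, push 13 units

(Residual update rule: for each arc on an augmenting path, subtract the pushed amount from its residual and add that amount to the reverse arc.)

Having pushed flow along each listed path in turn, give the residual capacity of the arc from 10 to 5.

Residual capacity of (10,5): 4

after path 1 (7→11→5, push 12): res(10,5)=21
after path 2 (7→8→2→1→11→6→9→10→5, push 2): res(10,5)=19
after path 3 (7→8→0→5, push 5): res(10,5)=19
after path 4 (7→1→2→10→5, push 2): res(10,5)=17
after path 5 (7→8→2→10→5, push 13): res(10,5)=4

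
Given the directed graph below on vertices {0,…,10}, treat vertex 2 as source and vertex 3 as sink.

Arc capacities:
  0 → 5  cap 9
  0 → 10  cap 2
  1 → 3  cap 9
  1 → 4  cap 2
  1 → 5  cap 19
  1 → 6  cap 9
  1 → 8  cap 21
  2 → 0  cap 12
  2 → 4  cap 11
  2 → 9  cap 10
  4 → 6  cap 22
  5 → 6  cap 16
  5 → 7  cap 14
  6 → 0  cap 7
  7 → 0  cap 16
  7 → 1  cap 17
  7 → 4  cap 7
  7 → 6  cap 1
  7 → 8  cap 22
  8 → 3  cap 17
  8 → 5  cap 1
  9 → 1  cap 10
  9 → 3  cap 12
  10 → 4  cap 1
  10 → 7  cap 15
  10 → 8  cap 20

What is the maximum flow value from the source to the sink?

Maximum flow value: 21

augment #1: 2→9→3 bottleneck 10, total now 10
augment #2: 2→0→10→8→3 bottleneck 2, total now 12
augment #3: 2→0→5→7→1→3 bottleneck 9, total now 21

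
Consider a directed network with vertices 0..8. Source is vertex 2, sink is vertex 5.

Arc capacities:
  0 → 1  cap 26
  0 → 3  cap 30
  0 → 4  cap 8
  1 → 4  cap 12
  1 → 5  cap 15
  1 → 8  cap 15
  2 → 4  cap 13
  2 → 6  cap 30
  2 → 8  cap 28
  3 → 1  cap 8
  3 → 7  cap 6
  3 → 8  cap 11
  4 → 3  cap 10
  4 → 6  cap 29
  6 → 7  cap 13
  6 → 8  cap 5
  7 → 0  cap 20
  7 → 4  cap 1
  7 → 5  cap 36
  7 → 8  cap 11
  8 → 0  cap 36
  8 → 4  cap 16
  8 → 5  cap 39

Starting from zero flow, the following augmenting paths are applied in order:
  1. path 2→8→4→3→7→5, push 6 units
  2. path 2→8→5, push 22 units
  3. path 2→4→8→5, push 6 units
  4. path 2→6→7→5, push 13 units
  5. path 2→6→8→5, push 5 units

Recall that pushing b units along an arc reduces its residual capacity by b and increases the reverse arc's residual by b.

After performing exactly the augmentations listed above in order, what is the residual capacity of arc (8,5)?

Residual capacity of (8,5): 6

after path 1 (2→8→4→3→7→5, push 6): res(8,5)=39
after path 2 (2→8→5, push 22): res(8,5)=17
after path 3 (2→4→8→5, push 6): res(8,5)=11
after path 4 (2→6→7→5, push 13): res(8,5)=11
after path 5 (2→6→8→5, push 5): res(8,5)=6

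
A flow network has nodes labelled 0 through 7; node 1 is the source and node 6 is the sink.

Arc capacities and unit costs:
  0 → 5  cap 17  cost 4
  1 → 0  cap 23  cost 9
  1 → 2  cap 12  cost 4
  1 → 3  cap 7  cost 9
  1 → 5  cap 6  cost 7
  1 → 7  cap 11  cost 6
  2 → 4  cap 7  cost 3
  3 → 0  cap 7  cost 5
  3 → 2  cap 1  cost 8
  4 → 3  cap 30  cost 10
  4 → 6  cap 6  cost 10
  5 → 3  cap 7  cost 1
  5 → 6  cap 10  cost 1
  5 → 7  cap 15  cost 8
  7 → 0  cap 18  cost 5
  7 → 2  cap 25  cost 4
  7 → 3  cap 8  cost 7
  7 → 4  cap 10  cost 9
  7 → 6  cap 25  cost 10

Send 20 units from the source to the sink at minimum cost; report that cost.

shortest-cost path #1: 1→5→6 push 6 @ unit cost 8 (adds 48)
shortest-cost path #2: 1→0→5→6 push 4 @ unit cost 14 (adds 56)
shortest-cost path #3: 1→7→6 push 10 @ unit cost 16 (adds 160)
total cost = 264

Minimum cost for 20 units: 264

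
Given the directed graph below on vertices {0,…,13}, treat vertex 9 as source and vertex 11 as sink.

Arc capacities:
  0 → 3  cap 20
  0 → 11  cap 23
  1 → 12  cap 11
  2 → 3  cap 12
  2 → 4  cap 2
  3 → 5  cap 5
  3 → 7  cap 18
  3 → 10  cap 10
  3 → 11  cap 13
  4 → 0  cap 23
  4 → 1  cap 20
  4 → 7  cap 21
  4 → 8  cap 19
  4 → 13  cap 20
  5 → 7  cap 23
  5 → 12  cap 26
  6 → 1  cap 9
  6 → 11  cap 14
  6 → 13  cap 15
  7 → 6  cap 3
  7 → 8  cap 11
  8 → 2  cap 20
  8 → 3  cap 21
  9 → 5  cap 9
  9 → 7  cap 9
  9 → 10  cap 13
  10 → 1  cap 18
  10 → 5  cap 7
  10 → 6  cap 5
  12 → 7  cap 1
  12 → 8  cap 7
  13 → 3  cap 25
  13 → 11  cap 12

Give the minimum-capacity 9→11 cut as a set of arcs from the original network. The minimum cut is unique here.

Min-cut arcs: {(2,4), (3,11), (7,6), (10,6)} (total capacity 23)

augment #1: 9→7→6→11 push 3
augment #2: 9→10→6→11 push 5
augment #3: 9→7→8→3→11 push 6
augment #4: 9→5→7→8→3→11 push 5
augment #5: 9→5→12→8→3→11 push 2
augment #6: 9→5→12→8→2→4→0→11 push 2
max flow = 23; residual-reachable set from 9 gives S-side
cut edges (S→T): {(2,4), (3,11), (7,6), (10,6)} total cap 23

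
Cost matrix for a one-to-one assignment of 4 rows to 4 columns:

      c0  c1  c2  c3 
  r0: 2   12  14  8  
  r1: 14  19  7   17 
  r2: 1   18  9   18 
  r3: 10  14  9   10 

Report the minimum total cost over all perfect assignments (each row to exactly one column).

Minimum assignment cost: 30

one of 2 optimal assignments: row0→col1 (cost 12), row1→col2 (cost 7), row2→col0 (cost 1), row3→col3 (cost 10)
total = 12 + 7 + 1 + 10 = 30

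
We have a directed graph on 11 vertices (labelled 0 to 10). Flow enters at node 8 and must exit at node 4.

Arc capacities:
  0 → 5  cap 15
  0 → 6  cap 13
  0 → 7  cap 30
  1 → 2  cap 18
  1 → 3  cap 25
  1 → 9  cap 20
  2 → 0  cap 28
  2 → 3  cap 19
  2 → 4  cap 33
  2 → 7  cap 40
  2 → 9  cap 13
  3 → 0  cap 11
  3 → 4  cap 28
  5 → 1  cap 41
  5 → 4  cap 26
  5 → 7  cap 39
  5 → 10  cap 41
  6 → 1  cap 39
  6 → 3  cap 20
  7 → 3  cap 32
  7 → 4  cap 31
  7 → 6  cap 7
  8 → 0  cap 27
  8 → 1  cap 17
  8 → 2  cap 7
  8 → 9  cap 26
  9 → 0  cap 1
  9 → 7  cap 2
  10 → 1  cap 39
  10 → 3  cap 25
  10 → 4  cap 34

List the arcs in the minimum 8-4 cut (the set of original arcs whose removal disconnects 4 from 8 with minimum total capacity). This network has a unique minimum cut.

Min-cut arcs: {(8,0), (8,1), (8,2), (9,0), (9,7)} (total capacity 54)

augment #1: 8→2→4 push 7
augment #2: 8→0→5→4 push 15
augment #3: 8→0→7→4 push 12
augment #4: 8→1→2→4 push 17
augment #5: 8→9→7→4 push 2
augment #6: 8→9→0→7→4 push 1
max flow = 54; residual-reachable set from 8 gives S-side
cut edges (S→T): {(8,0), (8,1), (8,2), (9,0), (9,7)} total cap 54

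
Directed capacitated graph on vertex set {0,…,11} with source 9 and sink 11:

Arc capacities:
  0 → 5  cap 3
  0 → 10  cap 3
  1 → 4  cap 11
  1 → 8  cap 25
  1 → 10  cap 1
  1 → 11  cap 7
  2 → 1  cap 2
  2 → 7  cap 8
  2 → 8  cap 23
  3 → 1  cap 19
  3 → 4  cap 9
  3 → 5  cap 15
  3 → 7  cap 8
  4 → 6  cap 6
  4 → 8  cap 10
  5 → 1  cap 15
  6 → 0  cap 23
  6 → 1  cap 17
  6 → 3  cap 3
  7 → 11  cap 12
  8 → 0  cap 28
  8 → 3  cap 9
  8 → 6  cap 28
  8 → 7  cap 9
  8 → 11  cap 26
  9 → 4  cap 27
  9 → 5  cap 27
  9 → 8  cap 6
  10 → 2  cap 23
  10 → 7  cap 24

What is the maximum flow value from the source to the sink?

Maximum flow value: 37

augment #1: 9→8→11 bottleneck 6, total now 6
augment #2: 9→4→8→11 bottleneck 10, total now 16
augment #3: 9→5→1→11 bottleneck 7, total now 23
augment #4: 9→5→1→8→11 bottleneck 8, total now 31
augment #5: 9→4→6→1→8→11 bottleneck 2, total now 33
augment #6: 9→4→6→3→7→11 bottleneck 3, total now 36
augment #7: 9→4→6→0→10→7→11 bottleneck 1, total now 37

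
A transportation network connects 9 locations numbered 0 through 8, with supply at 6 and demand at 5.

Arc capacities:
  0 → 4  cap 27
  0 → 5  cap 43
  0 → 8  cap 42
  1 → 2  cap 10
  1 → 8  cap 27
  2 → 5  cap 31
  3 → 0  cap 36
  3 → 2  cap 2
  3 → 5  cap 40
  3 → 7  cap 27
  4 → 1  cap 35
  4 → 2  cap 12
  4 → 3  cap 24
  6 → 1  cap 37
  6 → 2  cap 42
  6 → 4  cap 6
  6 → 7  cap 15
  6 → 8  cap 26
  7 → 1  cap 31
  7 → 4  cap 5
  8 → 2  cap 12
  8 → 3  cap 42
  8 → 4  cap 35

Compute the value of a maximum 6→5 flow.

augment #1: 6→2→5 bottleneck 31, total now 31
augment #2: 6→4→3→5 bottleneck 6, total now 37
augment #3: 6→8→3→5 bottleneck 26, total now 63
augment #4: 6→1→8→3→5 bottleneck 8, total now 71
augment #5: 6→1→8→3→0→5 bottleneck 8, total now 79
augment #6: 6→7→4→3→0→5 bottleneck 5, total now 84
augment #7: 6→1→8→4→3→0→5 bottleneck 11, total now 95

Maximum flow value: 95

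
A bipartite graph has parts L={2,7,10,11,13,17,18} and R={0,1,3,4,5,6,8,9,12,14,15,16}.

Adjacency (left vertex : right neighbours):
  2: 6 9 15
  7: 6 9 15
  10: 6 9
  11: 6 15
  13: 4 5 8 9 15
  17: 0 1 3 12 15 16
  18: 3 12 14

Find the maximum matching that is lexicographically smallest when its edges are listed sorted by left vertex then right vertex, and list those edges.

|M| = 6 (so the lex-smallest maximum matching has 6 edges)
process left vertices in ascending order; for each, take the smallest-labelled available neighbour that still permits 6 edges overall, or leave it unmatched if none does
lex-smallest matching: {2-6, 7-9, 11-15, 13-4, 17-0, 18-3}

Lex-smallest maximum matching: {(2,6), (7,9), (11,15), (13,4), (17,0), (18,3)}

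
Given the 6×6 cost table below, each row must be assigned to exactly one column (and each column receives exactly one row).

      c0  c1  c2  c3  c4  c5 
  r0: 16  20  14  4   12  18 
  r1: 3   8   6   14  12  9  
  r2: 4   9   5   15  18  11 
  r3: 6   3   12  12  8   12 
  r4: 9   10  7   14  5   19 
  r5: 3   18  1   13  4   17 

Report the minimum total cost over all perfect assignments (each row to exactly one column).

Minimum assignment cost: 26

optimal assignment: row0→col3 (cost 4), row1→col5 (cost 9), row2→col0 (cost 4), row3→col1 (cost 3), row4→col4 (cost 5), row5→col2 (cost 1)
total = 4 + 9 + 4 + 3 + 5 + 1 = 26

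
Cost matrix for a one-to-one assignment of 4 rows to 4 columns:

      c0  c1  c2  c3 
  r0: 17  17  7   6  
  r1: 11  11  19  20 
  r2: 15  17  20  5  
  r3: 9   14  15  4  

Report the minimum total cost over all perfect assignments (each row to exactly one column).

optimal assignment: row0→col2 (cost 7), row1→col1 (cost 11), row2→col3 (cost 5), row3→col0 (cost 9)
total = 7 + 11 + 5 + 9 = 32

Minimum assignment cost: 32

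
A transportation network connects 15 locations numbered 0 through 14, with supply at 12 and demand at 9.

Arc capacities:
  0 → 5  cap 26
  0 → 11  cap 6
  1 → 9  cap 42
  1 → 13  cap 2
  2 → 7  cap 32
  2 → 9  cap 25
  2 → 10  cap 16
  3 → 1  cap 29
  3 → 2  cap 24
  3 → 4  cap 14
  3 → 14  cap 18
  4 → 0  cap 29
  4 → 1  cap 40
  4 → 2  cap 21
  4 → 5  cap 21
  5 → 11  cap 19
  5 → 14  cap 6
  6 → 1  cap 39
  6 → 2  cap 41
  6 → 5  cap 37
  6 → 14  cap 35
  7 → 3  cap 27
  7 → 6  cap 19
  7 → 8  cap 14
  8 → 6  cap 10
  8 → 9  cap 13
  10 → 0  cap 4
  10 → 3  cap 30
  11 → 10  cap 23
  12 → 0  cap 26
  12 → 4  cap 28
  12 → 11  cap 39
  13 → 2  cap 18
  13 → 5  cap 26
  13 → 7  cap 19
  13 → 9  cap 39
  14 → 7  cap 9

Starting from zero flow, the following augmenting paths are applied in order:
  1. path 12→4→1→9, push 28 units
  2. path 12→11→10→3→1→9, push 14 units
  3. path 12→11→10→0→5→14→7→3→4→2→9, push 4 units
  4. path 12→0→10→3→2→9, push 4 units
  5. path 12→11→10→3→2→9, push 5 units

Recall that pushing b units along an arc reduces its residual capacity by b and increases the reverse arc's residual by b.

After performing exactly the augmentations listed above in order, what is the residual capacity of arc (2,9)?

after path 1 (12→4→1→9, push 28): res(2,9)=25
after path 2 (12→11→10→3→1→9, push 14): res(2,9)=25
after path 3 (12→11→10→0→5→14→7→3→4→2→9, push 4): res(2,9)=21
after path 4 (12→0→10→3→2→9, push 4): res(2,9)=17
after path 5 (12→11→10→3→2→9, push 5): res(2,9)=12

Residual capacity of (2,9): 12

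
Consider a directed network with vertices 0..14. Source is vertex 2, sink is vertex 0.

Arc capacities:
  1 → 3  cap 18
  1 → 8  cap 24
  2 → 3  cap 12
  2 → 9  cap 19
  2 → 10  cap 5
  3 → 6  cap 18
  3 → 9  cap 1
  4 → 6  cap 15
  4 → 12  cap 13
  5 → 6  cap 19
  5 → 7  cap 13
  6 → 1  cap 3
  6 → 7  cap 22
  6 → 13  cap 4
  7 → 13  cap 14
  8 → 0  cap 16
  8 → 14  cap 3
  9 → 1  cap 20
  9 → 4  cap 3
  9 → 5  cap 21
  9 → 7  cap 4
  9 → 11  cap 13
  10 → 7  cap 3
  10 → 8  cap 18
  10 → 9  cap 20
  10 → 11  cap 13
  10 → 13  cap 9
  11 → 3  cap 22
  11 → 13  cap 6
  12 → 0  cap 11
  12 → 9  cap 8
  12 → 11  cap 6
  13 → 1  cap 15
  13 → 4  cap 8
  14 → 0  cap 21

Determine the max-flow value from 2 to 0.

Maximum flow value: 30

augment #1: 2→10→8→0 bottleneck 5, total now 5
augment #2: 2→9→1→8→0 bottleneck 11, total now 16
augment #3: 2→9→4→12→0 bottleneck 3, total now 19
augment #4: 2→9→1→8→14→0 bottleneck 3, total now 22
augment #5: 2→3→6→13→4→12→0 bottleneck 4, total now 26
augment #6: 2→9→7→13→4→12→0 bottleneck 2, total now 28
augment #7: 2→3→6→7→13→4→12→0 bottleneck 2, total now 30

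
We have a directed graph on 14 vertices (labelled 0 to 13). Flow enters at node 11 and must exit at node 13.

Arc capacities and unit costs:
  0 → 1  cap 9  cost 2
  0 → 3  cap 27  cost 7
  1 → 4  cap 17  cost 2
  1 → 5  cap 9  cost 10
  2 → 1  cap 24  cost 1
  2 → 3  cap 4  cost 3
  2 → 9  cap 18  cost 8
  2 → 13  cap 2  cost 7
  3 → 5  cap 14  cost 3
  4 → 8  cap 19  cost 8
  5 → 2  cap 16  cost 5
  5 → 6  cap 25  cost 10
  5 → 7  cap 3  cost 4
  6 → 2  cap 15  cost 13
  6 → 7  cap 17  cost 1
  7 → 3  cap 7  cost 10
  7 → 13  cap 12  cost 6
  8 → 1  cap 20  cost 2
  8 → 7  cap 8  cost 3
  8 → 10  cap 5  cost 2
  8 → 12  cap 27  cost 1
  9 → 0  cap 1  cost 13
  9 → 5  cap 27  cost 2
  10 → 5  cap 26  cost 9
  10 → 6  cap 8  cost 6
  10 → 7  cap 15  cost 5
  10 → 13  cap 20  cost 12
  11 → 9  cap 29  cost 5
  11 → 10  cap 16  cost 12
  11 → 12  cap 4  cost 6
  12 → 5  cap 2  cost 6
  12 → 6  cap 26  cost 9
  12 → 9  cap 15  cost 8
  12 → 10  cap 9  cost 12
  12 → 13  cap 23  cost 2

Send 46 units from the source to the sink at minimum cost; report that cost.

shortest-cost path #1: 11→12→13 push 4 @ unit cost 8 (adds 32)
shortest-cost path #2: 11→9→5→7→13 push 3 @ unit cost 17 (adds 51)
shortest-cost path #3: 11→9→5→2→13 push 2 @ unit cost 19 (adds 38)
shortest-cost path #4: 11→10→7→13 push 9 @ unit cost 23 (adds 207)
shortest-cost path #5: 11→10→13 push 7 @ unit cost 24 (adds 168)
shortest-cost path #6: 11→9→5→6→7→10→13 push 9 @ unit cost 25 (adds 225)
shortest-cost path #7: 11→9→5→2→1→4→8→12→13 push 12 @ unit cost 26 (adds 312)
total cost = 1033

Minimum cost for 46 units: 1033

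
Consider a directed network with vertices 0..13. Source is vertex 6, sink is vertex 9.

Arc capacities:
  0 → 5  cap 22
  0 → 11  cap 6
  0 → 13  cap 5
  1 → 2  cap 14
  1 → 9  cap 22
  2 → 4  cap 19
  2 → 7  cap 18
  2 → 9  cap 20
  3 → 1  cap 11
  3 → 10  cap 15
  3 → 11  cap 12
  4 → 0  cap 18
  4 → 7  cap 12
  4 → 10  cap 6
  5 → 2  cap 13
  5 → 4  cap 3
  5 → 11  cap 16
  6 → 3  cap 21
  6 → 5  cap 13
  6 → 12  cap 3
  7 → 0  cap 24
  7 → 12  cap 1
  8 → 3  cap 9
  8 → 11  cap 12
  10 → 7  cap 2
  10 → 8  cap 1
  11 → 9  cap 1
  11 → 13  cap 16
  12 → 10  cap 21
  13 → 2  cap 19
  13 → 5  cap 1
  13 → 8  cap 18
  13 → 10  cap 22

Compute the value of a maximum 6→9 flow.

augment #1: 6→3→1→9 bottleneck 11, total now 11
augment #2: 6→3→11→9 bottleneck 1, total now 12
augment #3: 6→5→2→9 bottleneck 13, total now 25
augment #4: 6→3→11→13→2→9 bottleneck 7, total now 32

Maximum flow value: 32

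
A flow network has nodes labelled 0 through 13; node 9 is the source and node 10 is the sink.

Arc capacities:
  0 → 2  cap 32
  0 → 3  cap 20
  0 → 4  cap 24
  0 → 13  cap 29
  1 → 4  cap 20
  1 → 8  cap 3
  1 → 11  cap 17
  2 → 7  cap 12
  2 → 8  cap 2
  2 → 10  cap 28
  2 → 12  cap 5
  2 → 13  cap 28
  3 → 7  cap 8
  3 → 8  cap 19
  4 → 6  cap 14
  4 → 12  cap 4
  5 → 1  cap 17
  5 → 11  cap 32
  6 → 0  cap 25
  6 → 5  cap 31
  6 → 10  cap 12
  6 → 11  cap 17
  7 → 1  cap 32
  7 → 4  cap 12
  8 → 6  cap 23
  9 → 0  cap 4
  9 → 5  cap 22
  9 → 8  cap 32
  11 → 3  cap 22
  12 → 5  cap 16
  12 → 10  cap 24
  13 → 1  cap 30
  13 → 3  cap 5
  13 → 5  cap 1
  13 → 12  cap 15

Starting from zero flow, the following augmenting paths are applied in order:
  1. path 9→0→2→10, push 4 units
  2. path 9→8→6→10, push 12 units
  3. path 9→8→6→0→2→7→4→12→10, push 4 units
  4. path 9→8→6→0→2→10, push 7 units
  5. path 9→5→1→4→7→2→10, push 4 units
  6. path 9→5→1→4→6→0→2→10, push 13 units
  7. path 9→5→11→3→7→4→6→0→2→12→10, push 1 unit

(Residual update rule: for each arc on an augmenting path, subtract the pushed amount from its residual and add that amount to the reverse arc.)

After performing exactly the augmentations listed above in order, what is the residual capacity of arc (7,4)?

after path 1 (9→0→2→10, push 4): res(7,4)=12
after path 2 (9→8→6→10, push 12): res(7,4)=12
after path 3 (9→8→6→0→2→7→4→12→10, push 4): res(7,4)=8
after path 4 (9→8→6→0→2→10, push 7): res(7,4)=8
after path 5 (9→5→1→4→7→2→10, push 4): res(7,4)=12
after path 6 (9→5→1→4→6→0→2→10, push 13): res(7,4)=12
after path 7 (9→5→11→3→7→4→6→0→2→12→10, push 1): res(7,4)=11

Residual capacity of (7,4): 11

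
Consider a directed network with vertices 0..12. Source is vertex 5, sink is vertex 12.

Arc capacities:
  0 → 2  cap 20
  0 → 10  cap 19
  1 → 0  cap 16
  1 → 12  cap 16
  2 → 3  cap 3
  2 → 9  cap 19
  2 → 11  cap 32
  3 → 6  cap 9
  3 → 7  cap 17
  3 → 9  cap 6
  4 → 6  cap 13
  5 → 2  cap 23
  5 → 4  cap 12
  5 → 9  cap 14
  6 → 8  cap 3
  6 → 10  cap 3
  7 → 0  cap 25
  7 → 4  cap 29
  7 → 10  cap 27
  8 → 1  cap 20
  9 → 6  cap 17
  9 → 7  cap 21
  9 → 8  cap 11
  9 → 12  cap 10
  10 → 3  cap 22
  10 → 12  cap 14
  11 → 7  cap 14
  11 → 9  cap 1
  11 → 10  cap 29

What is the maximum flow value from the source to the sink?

Maximum flow value: 38

augment #1: 5→9→12 bottleneck 10, total now 10
augment #2: 5→2→11→10→12 bottleneck 14, total now 24
augment #3: 5→9→8→1→12 bottleneck 4, total now 28
augment #4: 5→2→9→8→1→12 bottleneck 7, total now 35
augment #5: 5→4→6→8→1→12 bottleneck 3, total now 38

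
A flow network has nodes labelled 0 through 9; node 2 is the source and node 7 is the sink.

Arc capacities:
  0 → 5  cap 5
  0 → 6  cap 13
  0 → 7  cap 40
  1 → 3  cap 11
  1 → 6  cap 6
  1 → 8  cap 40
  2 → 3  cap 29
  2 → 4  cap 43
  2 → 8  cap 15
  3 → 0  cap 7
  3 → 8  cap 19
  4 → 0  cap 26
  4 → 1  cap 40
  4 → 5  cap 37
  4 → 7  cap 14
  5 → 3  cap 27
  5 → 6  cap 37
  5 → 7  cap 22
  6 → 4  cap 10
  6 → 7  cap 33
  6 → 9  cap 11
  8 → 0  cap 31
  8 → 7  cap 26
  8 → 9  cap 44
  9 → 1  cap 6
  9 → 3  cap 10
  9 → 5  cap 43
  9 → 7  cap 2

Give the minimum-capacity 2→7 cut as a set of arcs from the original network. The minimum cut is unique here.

augment #1: 2→4→7 push 14
augment #2: 2→8→7 push 15
augment #3: 2→3→0→7 push 7
augment #4: 2→3→8→7 push 11
augment #5: 2→4→0→7 push 26
augment #6: 2→4→5→7 push 3
augment #7: 2→3→8→0→7 push 7
augment #8: 2→3→8→9→7 push 1
max flow = 84; residual-reachable set from 2 gives S-side
cut edges (S→T): {(2,4), (2,8), (3,0), (3,8)} total cap 84

Min-cut arcs: {(2,4), (2,8), (3,0), (3,8)} (total capacity 84)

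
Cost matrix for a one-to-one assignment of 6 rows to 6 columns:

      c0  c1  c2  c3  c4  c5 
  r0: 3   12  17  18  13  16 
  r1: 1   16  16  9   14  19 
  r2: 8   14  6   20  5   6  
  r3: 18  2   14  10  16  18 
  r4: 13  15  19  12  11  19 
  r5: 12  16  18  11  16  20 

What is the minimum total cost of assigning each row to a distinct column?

optimal assignment: row0→col5 (cost 16), row1→col0 (cost 1), row2→col2 (cost 6), row3→col1 (cost 2), row4→col4 (cost 11), row5→col3 (cost 11)
total = 16 + 1 + 6 + 2 + 11 + 11 = 47

Minimum assignment cost: 47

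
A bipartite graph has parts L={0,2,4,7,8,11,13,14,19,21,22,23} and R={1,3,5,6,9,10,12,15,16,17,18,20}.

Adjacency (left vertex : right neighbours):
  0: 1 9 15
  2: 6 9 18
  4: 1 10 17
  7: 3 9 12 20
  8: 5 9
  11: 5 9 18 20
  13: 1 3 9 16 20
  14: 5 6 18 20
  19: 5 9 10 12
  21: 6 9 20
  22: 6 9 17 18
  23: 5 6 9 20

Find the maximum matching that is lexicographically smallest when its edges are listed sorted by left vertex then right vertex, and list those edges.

Lex-smallest maximum matching: {(0,1), (2,6), (4,10), (7,3), (8,5), (11,9), (13,16), (14,18), (19,12), (21,20), (22,17)}

|M| = 11 (so the lex-smallest maximum matching has 11 edges)
process left vertices in ascending order; for each, take the smallest-labelled available neighbour that still permits 11 edges overall, or leave it unmatched if none does
lex-smallest matching: {0-1, 2-6, 4-10, 7-3, 8-5, 11-9, 13-16, 14-18, 19-12, 21-20, 22-17}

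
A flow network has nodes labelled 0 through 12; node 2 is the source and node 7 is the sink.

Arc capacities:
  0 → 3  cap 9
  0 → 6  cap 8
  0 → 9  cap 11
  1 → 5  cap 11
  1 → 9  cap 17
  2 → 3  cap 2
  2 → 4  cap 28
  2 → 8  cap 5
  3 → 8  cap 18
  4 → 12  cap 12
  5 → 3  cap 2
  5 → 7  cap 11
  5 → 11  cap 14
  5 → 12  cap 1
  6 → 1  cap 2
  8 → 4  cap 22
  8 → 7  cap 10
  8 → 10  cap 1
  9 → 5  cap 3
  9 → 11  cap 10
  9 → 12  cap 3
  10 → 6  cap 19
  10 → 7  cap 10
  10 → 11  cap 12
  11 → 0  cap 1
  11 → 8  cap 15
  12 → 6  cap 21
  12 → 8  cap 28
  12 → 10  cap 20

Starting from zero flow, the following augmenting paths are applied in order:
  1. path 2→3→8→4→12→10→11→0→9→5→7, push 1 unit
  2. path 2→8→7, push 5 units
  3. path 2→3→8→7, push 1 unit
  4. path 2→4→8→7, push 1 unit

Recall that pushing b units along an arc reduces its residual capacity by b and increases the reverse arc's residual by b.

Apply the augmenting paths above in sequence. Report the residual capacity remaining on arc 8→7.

after path 1 (2→3→8→4→12→10→11→0→9→5→7, push 1): res(8,7)=10
after path 2 (2→8→7, push 5): res(8,7)=5
after path 3 (2→3→8→7, push 1): res(8,7)=4
after path 4 (2→4→8→7, push 1): res(8,7)=3

Residual capacity of (8,7): 3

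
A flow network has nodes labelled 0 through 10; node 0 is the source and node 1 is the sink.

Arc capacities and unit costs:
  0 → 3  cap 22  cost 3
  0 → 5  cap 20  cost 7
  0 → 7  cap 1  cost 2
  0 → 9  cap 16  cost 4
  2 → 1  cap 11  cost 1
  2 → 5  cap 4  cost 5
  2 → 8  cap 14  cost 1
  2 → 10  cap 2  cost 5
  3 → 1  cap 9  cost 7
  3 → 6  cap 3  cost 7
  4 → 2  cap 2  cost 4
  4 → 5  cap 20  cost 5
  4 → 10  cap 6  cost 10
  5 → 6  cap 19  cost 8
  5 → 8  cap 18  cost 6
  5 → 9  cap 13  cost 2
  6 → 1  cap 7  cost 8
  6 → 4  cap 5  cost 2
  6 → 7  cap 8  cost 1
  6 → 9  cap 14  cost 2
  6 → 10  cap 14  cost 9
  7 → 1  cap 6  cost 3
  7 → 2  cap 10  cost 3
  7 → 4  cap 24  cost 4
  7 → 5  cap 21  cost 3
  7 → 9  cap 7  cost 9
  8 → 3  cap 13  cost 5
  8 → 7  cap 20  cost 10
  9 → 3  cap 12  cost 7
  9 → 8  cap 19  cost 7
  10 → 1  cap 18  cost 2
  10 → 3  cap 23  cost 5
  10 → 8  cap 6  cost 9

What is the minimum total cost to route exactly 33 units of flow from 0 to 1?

Minimum cost for 33 units: 590

shortest-cost path #1: 0→7→1 push 1 @ unit cost 5 (adds 5)
shortest-cost path #2: 0→3→1 push 9 @ unit cost 10 (adds 90)
shortest-cost path #3: 0→3→6→7→1 push 3 @ unit cost 14 (adds 42)
shortest-cost path #4: 0→5→6→7→1 push 2 @ unit cost 19 (adds 38)
shortest-cost path #5: 0→5→6→7→2→1 push 3 @ unit cost 20 (adds 60)
shortest-cost path #6: 0→5→6→4→2→1 push 2 @ unit cost 22 (adds 44)
shortest-cost path #7: 0→5→6→1 push 7 @ unit cost 23 (adds 161)
shortest-cost path #8: 0→9→8→7→2→1 push 6 @ unit cost 25 (adds 150)
total cost = 590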